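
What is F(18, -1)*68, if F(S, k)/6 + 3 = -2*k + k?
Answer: -816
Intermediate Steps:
F(S, k) = -18 - 6*k (F(S, k) = -18 + 6*(-2*k + k) = -18 + 6*(-k) = -18 - 6*k)
F(18, -1)*68 = (-18 - 6*(-1))*68 = (-18 + 6)*68 = -12*68 = -816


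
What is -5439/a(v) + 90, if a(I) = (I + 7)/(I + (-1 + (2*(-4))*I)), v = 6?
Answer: 235047/13 ≈ 18081.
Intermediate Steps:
a(I) = (7 + I)/(-1 - 7*I) (a(I) = (7 + I)/(I + (-1 - 8*I)) = (7 + I)/(-1 - 7*I))
-5439/a(v) + 90 = -5439/((-7 - 1*6)/(1 + 7*6)) + 90 = -5439/((-7 - 6)/(1 + 42)) + 90 = -5439/(-13/43) + 90 = -5439*(-43)/13 + 90 = -37*(-6321/13) + 90 = 233877/13 + 90 = 235047/13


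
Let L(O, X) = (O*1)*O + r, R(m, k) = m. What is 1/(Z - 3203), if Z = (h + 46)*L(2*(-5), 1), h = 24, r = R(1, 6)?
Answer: 1/3867 ≈ 0.00025860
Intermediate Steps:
r = 1
L(O, X) = 1 + O² (L(O, X) = (O*1)*O + 1 = O*O + 1 = O² + 1 = 1 + O²)
Z = 7070 (Z = (24 + 46)*(1 + (2*(-5))²) = 70*(1 + (-10)²) = 70*(1 + 100) = 70*101 = 7070)
1/(Z - 3203) = 1/(7070 - 3203) = 1/3867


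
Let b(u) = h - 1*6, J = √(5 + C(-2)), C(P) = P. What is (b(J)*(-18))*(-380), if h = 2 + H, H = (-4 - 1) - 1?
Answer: -68400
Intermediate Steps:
J = √3 (J = √(5 - 2) = √3 ≈ 1.7320)
H = -6 (H = -5 - 1 = -6)
h = -4 (h = 2 - 6 = -4)
b(u) = -10 (b(u) = -4 - 1*6 = -4 - 6 = -10)
(b(J)*(-18))*(-380) = -10*(-18)*(-380) = 180*(-380) = -68400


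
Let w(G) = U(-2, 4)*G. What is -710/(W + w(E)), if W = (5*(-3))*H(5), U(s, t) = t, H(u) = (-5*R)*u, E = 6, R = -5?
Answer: 710/1851 ≈ 0.38358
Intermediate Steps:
H(u) = 25*u (H(u) = (-5*(-5))*u = 25*u)
W = -1875 (W = (5*(-3))*(25*5) = -15*125 = -1875)
w(G) = 4*G
-710/(W + w(E)) = -710/(-1875 + 4*6) = -710/(-1875 + 24) = -710/(-1851) = -1/1851*(-710) = 710/1851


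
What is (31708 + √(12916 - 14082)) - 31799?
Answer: -91 + I*√1166 ≈ -91.0 + 34.147*I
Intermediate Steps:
(31708 + √(12916 - 14082)) - 31799 = (31708 + √(-1166)) - 31799 = (31708 + I*√1166) - 31799 = -91 + I*√1166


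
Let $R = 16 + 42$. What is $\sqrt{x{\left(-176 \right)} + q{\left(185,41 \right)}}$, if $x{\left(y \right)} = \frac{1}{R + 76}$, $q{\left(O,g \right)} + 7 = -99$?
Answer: $\frac{i \sqrt{1903202}}{134} \approx 10.295 i$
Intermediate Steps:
$q{\left(O,g \right)} = -106$ ($q{\left(O,g \right)} = -7 - 99 = -106$)
$R = 58$
$x{\left(y \right)} = \frac{1}{134}$ ($x{\left(y \right)} = \frac{1}{58 + 76} = \frac{1}{134}$)
$\sqrt{x{\left(-176 \right)} + q{\left(185,41 \right)}} = \sqrt{\frac{1}{134} - 106} = \sqrt{- \frac{14203}{134}} = \frac{i \sqrt{1903202}}{134}$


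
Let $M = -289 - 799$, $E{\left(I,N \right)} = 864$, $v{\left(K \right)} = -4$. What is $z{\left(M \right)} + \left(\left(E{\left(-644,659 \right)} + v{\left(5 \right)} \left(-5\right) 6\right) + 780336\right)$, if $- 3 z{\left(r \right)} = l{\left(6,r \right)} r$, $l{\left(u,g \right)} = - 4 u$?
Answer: $772616$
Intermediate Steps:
$M = -1088$
$z{\left(r \right)} = 8 r$ ($z{\left(r \right)} = - \frac{\left(-4\right) 6 r}{3} = - \frac{\left(-24\right) r}{3} = 8 r$)
$z{\left(M \right)} + \left(\left(E{\left(-644,659 \right)} + v{\left(5 \right)} \left(-5\right) 6\right) + 780336\right) = 8 \left(-1088\right) + \left(\left(864 + \left(-4\right) \left(-5\right) 6\right) + 780336\right) = -8704 + \left(\left(864 + 20 \cdot 6\right) + 780336\right) = -8704 + \left(\left(864 + 120\right) + 780336\right) = -8704 + \left(984 + 780336\right) = -8704 + 781320 = 772616$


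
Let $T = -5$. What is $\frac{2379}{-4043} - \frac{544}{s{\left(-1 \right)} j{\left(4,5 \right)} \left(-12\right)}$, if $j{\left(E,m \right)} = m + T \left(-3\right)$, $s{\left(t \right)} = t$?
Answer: $- \frac{13319}{4665} \approx -2.8551$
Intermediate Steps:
$j{\left(E,m \right)} = 15 + m$ ($j{\left(E,m \right)} = m - -15 = m + 15 = 15 + m$)
$\frac{2379}{-4043} - \frac{544}{s{\left(-1 \right)} j{\left(4,5 \right)} \left(-12\right)} = \frac{2379}{-4043} - \frac{544}{- (15 + 5) \left(-12\right)} = 2379 \left(- \frac{1}{4043}\right) - \frac{544}{\left(-1\right) 20 \left(-12\right)} = - \frac{183}{311} - \frac{544}{\left(-20\right) \left(-12\right)} = - \frac{183}{311} - \frac{544}{240} = - \frac{183}{311} - \frac{34}{15} = - \frac{13319}{4665}$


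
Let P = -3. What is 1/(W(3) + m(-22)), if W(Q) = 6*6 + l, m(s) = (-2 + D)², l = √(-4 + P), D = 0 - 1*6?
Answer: 100/10007 - I*√7/10007 ≈ 0.009993 - 0.00026439*I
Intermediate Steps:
D = -6 (D = 0 - 6 = -6)
l = I*√7 (l = √(-4 - 3) = √(-7) = I*√7 ≈ 2.6458*I)
m(s) = 64 (m(s) = (-2 - 6)² = (-8)² = 64)
W(Q) = 36 + I*√7 (W(Q) = 6*6 + I*√7 = 36 + I*√7)
1/(W(3) + m(-22)) = 1/((36 + I*√7) + 64) = 1/(100 + I*√7)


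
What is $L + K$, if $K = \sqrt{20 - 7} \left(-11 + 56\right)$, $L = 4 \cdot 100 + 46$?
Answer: $446 + 45 \sqrt{13} \approx 608.25$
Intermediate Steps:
$L = 446$ ($L = 400 + 46 = 446$)
$K = 45 \sqrt{13}$ ($K = \sqrt{13} \cdot 45 = 45 \sqrt{13} \approx 162.25$)
$L + K = 446 + 45 \sqrt{13}$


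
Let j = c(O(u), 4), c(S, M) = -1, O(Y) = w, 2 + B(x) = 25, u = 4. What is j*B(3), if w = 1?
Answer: -23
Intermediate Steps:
B(x) = 23 (B(x) = -2 + 25 = 23)
O(Y) = 1
j = -1
j*B(3) = -1*23 = -23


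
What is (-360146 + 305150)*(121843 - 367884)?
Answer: 13531270836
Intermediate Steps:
(-360146 + 305150)*(121843 - 367884) = -54996*(-246041) = 13531270836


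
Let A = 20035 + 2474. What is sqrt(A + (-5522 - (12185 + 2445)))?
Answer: sqrt(2357) ≈ 48.549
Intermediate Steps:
A = 22509
sqrt(A + (-5522 - (12185 + 2445))) = sqrt(22509 + (-5522 - (12185 + 2445))) = sqrt(22509 + (-5522 - 1*14630)) = sqrt(22509 + (-5522 - 14630)) = sqrt(22509 - 20152) = sqrt(2357)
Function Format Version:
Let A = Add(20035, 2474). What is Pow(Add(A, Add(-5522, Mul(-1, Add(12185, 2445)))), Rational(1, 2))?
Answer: Pow(2357, Rational(1, 2)) ≈ 48.549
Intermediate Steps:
A = 22509
Pow(Add(A, Add(-5522, Mul(-1, Add(12185, 2445)))), Rational(1, 2)) = Pow(Add(22509, Add(-5522, Mul(-1, Add(12185, 2445)))), Rational(1, 2)) = Pow(Add(22509, Add(-5522, Mul(-1, 14630))), Rational(1, 2)) = Pow(Add(22509, Add(-5522, -14630)), Rational(1, 2)) = Pow(Add(22509, -20152), Rational(1, 2)) = Pow(2357, Rational(1, 2))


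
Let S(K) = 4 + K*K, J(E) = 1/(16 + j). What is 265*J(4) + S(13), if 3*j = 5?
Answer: 188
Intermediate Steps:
j = 5/3 (j = (⅓)*5 = 5/3 ≈ 1.6667)
J(E) = 3/53 (J(E) = 1/(16 + 5/3) = 1/(53/3) = 3/53)
S(K) = 4 + K²
265*J(4) + S(13) = 265*(3/53) + (4 + 13²) = 15 + (4 + 169) = 15 + 173 = 188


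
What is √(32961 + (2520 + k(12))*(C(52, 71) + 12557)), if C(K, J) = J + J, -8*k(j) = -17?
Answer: √512982822/4 ≈ 5662.3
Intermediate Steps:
k(j) = 17/8 (k(j) = -⅛*(-17) = 17/8)
C(K, J) = 2*J
√(32961 + (2520 + k(12))*(C(52, 71) + 12557)) = √(32961 + (2520 + 17/8)*(2*71 + 12557)) = √(32961 + 20177*(142 + 12557)/8) = √(32961 + (20177/8)*12699) = √(32961 + 256227723/8) = √(256491411/8) = √512982822/4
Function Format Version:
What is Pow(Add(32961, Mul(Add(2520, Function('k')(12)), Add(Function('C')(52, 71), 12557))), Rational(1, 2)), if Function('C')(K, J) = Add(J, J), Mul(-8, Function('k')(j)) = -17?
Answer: Mul(Rational(1, 4), Pow(512982822, Rational(1, 2))) ≈ 5662.3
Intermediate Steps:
Function('k')(j) = Rational(17, 8) (Function('k')(j) = Mul(Rational(-1, 8), -17) = Rational(17, 8))
Function('C')(K, J) = Mul(2, J)
Pow(Add(32961, Mul(Add(2520, Function('k')(12)), Add(Function('C')(52, 71), 12557))), Rational(1, 2)) = Pow(Add(32961, Mul(Add(2520, Rational(17, 8)), Add(Mul(2, 71), 12557))), Rational(1, 2)) = Pow(Add(32961, Mul(Rational(20177, 8), Add(142, 12557))), Rational(1, 2)) = Pow(Add(32961, Mul(Rational(20177, 8), 12699)), Rational(1, 2)) = Pow(Add(32961, Rational(256227723, 8)), Rational(1, 2)) = Pow(Rational(256491411, 8), Rational(1, 2)) = Mul(Rational(1, 4), Pow(512982822, Rational(1, 2)))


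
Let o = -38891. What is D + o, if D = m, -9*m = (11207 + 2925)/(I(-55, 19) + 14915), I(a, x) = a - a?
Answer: -5220547517/134235 ≈ -38891.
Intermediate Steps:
I(a, x) = 0
m = -14132/134235 (m = -(11207 + 2925)/(9*(0 + 14915)) = -14132/(9*14915) = -⅑*14132/14915 = -14132/134235 ≈ -0.10528)
D = -14132/134235 ≈ -0.10528
D + o = -14132/134235 - 38891 = -5220547517/134235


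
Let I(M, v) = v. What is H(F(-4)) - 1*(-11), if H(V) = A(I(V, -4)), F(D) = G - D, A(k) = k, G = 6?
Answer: 7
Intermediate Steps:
F(D) = 6 - D
H(V) = -4
H(F(-4)) - 1*(-11) = -4 - 1*(-11) = -4 + 11 = 7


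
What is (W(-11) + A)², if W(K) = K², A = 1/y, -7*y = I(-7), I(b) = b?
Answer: 14884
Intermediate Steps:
y = 1 (y = -⅐*(-7) = 1)
A = 1 (A = 1/1 = 1)
(W(-11) + A)² = ((-11)² + 1)² = (121 + 1)² = 122² = 14884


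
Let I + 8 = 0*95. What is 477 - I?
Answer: 485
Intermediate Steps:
I = -8 (I = -8 + 0*95 = -8 + 0 = -8)
477 - I = 477 - 1*(-8) = 477 + 8 = 485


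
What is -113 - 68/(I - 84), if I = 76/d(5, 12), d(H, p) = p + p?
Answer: -54397/485 ≈ -112.16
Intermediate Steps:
d(H, p) = 2*p
I = 19/6 (I = 76/((2*12)) = 76/24 = 76*(1/24) = 19/6 ≈ 3.1667)
-113 - 68/(I - 84) = -113 - 68/(19/6 - 84) = -113 - 68/(-485/6) = -113 - 6/485*(-68) = -113 + 408/485 = -54397/485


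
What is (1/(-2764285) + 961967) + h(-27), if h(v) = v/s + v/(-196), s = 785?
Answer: 81827401782219439/85062578020 ≈ 9.6197e+5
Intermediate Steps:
h(v) = -589*v/153860 (h(v) = v/785 + v/(-196) = v*(1/785) + v*(-1/196) = v/785 - v/196 = -589*v/153860)
(1/(-2764285) + 961967) + h(-27) = (1/(-2764285) + 961967) - 589/153860*(-27) = (-1/2764285 + 961967) + 15903/153860 = 2659150948594/2764285 + 15903/153860 = 81827401782219439/85062578020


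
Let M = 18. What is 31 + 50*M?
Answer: 931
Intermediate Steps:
31 + 50*M = 31 + 50*18 = 31 + 900 = 931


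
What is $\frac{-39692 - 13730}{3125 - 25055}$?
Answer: $\frac{26711}{10965} \approx 2.436$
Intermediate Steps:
$\frac{-39692 - 13730}{3125 - 25055} = - \frac{53422}{-21930} = \left(-53422\right) \left(- \frac{1}{21930}\right) = \frac{26711}{10965}$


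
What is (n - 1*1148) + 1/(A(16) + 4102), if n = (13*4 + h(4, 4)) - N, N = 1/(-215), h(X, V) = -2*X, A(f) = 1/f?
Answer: -15578579807/14111095 ≈ -1104.0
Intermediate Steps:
N = -1/215 ≈ -0.0046512
n = 9461/215 (n = (13*4 - 2*4) - 1*(-1/215) = (52 - 8) + 1/215 = 44 + 1/215 = 9461/215 ≈ 44.005)
(n - 1*1148) + 1/(A(16) + 4102) = (9461/215 - 1*1148) + 1/(1/16 + 4102) = (9461/215 - 1148) + 1/(1/16 + 4102) = -237359/215 + 1/(65633/16) = -237359/215 + 16/65633 = -15578579807/14111095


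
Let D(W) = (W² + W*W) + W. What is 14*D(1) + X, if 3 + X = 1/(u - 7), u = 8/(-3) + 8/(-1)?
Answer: 2064/53 ≈ 38.943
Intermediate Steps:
D(W) = W + 2*W² (D(W) = (W² + W²) + W = 2*W² + W = W + 2*W²)
u = -32/3 (u = 8*(-⅓) + 8*(-1) = -8/3 - 8 = -32/3 ≈ -10.667)
X = -162/53 (X = -3 + 1/(-32/3 - 7) = -3 + 1/(-53/3) = -3 - 3/53 = -162/53 ≈ -3.0566)
14*D(1) + X = 14*(1*(1 + 2*1)) - 162/53 = 14*(1*(1 + 2)) - 162/53 = 14*(1*3) - 162/53 = 14*3 - 162/53 = 42 - 162/53 = 2064/53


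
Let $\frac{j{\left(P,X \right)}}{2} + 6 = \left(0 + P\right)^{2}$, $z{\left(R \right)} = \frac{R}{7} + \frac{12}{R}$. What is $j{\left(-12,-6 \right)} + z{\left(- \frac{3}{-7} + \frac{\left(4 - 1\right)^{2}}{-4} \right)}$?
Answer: $\frac{896813}{3332} \approx 269.15$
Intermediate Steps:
$z{\left(R \right)} = \frac{12}{R} + \frac{R}{7}$ ($z{\left(R \right)} = R \frac{1}{7} + \frac{12}{R} = \frac{R}{7} + \frac{12}{R} = \frac{12}{R} + \frac{R}{7}$)
$j{\left(P,X \right)} = -12 + 2 P^{2}$ ($j{\left(P,X \right)} = -12 + 2 \left(0 + P\right)^{2} = -12 + 2 P^{2}$)
$j{\left(-12,-6 \right)} + z{\left(- \frac{3}{-7} + \frac{\left(4 - 1\right)^{2}}{-4} \right)} = \left(-12 + 2 \left(-12\right)^{2}\right) + \left(\frac{12}{- \frac{3}{-7} + \frac{\left(4 - 1\right)^{2}}{-4}} + \frac{- \frac{3}{-7} + \frac{\left(4 - 1\right)^{2}}{-4}}{7}\right) = \left(-12 + 2 \cdot 144\right) + \left(\frac{12}{\left(-3\right) \left(- \frac{1}{7}\right) + 3^{2} \left(- \frac{1}{4}\right)} + \frac{\left(-3\right) \left(- \frac{1}{7}\right) + 3^{2} \left(- \frac{1}{4}\right)}{7}\right) = \left(-12 + 288\right) + \left(\frac{12}{\frac{3}{7} + 9 \left(- \frac{1}{4}\right)} + \frac{\frac{3}{7} + 9 \left(- \frac{1}{4}\right)}{7}\right) = 276 + \left(\frac{12}{\frac{3}{7} - \frac{9}{4}} + \frac{\frac{3}{7} - \frac{9}{4}}{7}\right) = 276 + \left(\frac{12}{- \frac{51}{28}} + \frac{1}{7} \left(- \frac{51}{28}\right)\right) = 276 + \left(12 \left(- \frac{28}{51}\right) - \frac{51}{196}\right) = 276 - \frac{22819}{3332} = \frac{896813}{3332}$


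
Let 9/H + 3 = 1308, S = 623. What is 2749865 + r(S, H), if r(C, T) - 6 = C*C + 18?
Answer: 3138018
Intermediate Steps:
H = 1/145 (H = 9/(-3 + 1308) = 9/1305 = 9*(1/1305) = 1/145 ≈ 0.0068966)
r(C, T) = 24 + C² (r(C, T) = 6 + (C*C + 18) = 6 + (C² + 18) = 6 + (18 + C²) = 24 + C²)
2749865 + r(S, H) = 2749865 + (24 + 623²) = 2749865 + (24 + 388129) = 2749865 + 388153 = 3138018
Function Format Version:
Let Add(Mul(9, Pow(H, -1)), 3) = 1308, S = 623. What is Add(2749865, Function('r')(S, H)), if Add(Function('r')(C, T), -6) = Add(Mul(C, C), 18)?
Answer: 3138018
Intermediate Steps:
H = Rational(1, 145) (H = Mul(9, Pow(Add(-3, 1308), -1)) = Mul(9, Pow(1305, -1)) = Mul(9, Rational(1, 1305)) = Rational(1, 145) ≈ 0.0068966)
Function('r')(C, T) = Add(24, Pow(C, 2)) (Function('r')(C, T) = Add(6, Add(Mul(C, C), 18)) = Add(6, Add(Pow(C, 2), 18)) = Add(6, Add(18, Pow(C, 2))) = Add(24, Pow(C, 2)))
Add(2749865, Function('r')(S, H)) = Add(2749865, Add(24, Pow(623, 2))) = Add(2749865, Add(24, 388129)) = Add(2749865, 388153) = 3138018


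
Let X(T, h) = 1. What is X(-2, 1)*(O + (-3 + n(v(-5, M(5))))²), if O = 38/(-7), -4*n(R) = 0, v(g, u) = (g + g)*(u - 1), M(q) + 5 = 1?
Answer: 25/7 ≈ 3.5714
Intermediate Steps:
M(q) = -4 (M(q) = -5 + 1 = -4)
v(g, u) = 2*g*(-1 + u) (v(g, u) = (2*g)*(-1 + u) = 2*g*(-1 + u))
n(R) = 0 (n(R) = -¼*0 = 0)
O = -38/7 (O = 38*(-⅐) = -38/7 ≈ -5.4286)
X(-2, 1)*(O + (-3 + n(v(-5, M(5))))²) = 1*(-38/7 + (-3 + 0)²) = 1*(-38/7 + (-3)²) = 1*(-38/7 + 9) = 1*(25/7) = 25/7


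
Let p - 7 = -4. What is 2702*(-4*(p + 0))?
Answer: -32424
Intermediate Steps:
p = 3 (p = 7 - 4 = 3)
2702*(-4*(p + 0)) = 2702*(-4*(3 + 0)) = 2702*(-4*3) = 2702*(-12) = -32424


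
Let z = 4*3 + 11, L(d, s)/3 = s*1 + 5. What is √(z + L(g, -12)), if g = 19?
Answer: √2 ≈ 1.4142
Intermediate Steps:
L(d, s) = 15 + 3*s (L(d, s) = 3*(s*1 + 5) = 3*(s + 5) = 3*(5 + s) = 15 + 3*s)
z = 23 (z = 12 + 11 = 23)
√(z + L(g, -12)) = √(23 + (15 + 3*(-12))) = √(23 + (15 - 36)) = √(23 - 21) = √2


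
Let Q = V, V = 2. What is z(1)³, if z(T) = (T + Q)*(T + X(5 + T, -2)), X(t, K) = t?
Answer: 9261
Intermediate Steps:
Q = 2
z(T) = (2 + T)*(5 + 2*T) (z(T) = (T + 2)*(T + (5 + T)) = (2 + T)*(5 + 2*T))
z(1)³ = (10 + 2*1² + 9*1)³ = (10 + 2*1 + 9)³ = (10 + 2 + 9)³ = 21³ = 9261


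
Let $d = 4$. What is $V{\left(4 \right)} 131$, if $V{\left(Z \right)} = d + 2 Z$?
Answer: $1572$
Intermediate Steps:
$V{\left(Z \right)} = 4 + 2 Z$
$V{\left(4 \right)} 131 = \left(4 + 2 \cdot 4\right) 131 = \left(4 + 8\right) 131 = 12 \cdot 131 = 1572$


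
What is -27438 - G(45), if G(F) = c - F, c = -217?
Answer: -27176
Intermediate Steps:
G(F) = -217 - F
-27438 - G(45) = -27438 - (-217 - 1*45) = -27438 - (-217 - 45) = -27438 - 1*(-262) = -27438 + 262 = -27176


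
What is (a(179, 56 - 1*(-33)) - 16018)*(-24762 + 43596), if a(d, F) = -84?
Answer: -303265068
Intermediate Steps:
(a(179, 56 - 1*(-33)) - 16018)*(-24762 + 43596) = (-84 - 16018)*(-24762 + 43596) = -16102*18834 = -303265068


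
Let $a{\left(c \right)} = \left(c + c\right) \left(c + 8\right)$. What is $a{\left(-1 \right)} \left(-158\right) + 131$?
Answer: $2343$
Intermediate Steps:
$a{\left(c \right)} = 2 c \left(8 + c\right)$
$a{\left(-1 \right)} \left(-158\right) + 131 = 2 \left(-1\right) \left(8 - 1\right) \left(-158\right) + 131 = 2 \left(-1\right) 7 \left(-158\right) + 131 = \left(-14\right) \left(-158\right) + 131 = 2212 + 131 = 2343$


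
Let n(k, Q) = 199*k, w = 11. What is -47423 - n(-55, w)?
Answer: -36478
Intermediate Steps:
-47423 - n(-55, w) = -47423 - 199*(-55) = -47423 - 1*(-10945) = -47423 + 10945 = -36478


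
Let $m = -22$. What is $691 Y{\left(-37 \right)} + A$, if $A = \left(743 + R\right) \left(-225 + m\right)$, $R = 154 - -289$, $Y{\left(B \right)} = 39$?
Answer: $-265993$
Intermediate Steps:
$R = 443$ ($R = 154 + 289 = 443$)
$A = -292942$ ($A = \left(743 + 443\right) \left(-225 - 22\right) = 1186 \left(-247\right) = -292942$)
$691 Y{\left(-37 \right)} + A = 691 \cdot 39 - 292942 = 26949 - 292942 = -265993$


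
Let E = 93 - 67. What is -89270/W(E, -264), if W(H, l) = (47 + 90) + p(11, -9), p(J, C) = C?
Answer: -44635/64 ≈ -697.42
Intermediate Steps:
E = 26
W(H, l) = 128 (W(H, l) = (47 + 90) - 9 = 137 - 9 = 128)
-89270/W(E, -264) = -89270/128 = -89270*1/128 = -44635/64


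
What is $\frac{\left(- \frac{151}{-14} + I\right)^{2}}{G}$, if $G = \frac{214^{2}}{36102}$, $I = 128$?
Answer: $\frac{68147019699}{4488008} \approx 15184.0$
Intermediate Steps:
$G = \frac{22898}{18051}$ ($G = 45796 \cdot \frac{1}{36102} = \frac{22898}{18051} \approx 1.2685$)
$\frac{\left(- \frac{151}{-14} + I\right)^{2}}{G} = \frac{\left(- \frac{151}{-14} + 128\right)^{2}}{\frac{22898}{18051}} = \left(\left(-151\right) \left(- \frac{1}{14}\right) + 128\right)^{2} \cdot \frac{18051}{22898} = \left(\frac{151}{14} + 128\right)^{2} \cdot \frac{18051}{22898} = \left(\frac{1943}{14}\right)^{2} \cdot \frac{18051}{22898} = \frac{3775249}{196} \cdot \frac{18051}{22898} = \frac{68147019699}{4488008}$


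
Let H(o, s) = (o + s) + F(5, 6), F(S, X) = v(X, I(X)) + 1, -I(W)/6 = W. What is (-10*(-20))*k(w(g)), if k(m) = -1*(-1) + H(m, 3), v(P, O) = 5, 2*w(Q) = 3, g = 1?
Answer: 2300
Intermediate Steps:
I(W) = -6*W
w(Q) = 3/2 (w(Q) = (½)*3 = 3/2)
F(S, X) = 6 (F(S, X) = 5 + 1 = 6)
H(o, s) = 6 + o + s (H(o, s) = (o + s) + 6 = 6 + o + s)
k(m) = 10 + m (k(m) = -1*(-1) + (6 + m + 3) = 1 + (9 + m) = 10 + m)
(-10*(-20))*k(w(g)) = (-10*(-20))*(10 + 3/2) = 200*(23/2) = 2300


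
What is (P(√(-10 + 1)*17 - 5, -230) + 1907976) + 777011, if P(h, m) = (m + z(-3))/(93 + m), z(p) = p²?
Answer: 367843440/137 ≈ 2.6850e+6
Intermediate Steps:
P(h, m) = (9 + m)/(93 + m) (P(h, m) = (m + (-3)²)/(93 + m) = (m + 9)/(93 + m) = (9 + m)/(93 + m))
(P(√(-10 + 1)*17 - 5, -230) + 1907976) + 777011 = ((9 - 230)/(93 - 230) + 1907976) + 777011 = (-221/(-137) + 1907976) + 777011 = (-1/137*(-221) + 1907976) + 777011 = (221/137 + 1907976) + 777011 = 261392933/137 + 777011 = 367843440/137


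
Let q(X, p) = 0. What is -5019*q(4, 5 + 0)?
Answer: 0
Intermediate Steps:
-5019*q(4, 5 + 0) = -5019*0 = 0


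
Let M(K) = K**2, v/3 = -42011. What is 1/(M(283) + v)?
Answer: -1/45944 ≈ -2.1766e-5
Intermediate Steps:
v = -126033 (v = 3*(-42011) = -126033)
1/(M(283) + v) = 1/(283**2 - 126033) = 1/(80089 - 126033) = 1/(-45944) = -1/45944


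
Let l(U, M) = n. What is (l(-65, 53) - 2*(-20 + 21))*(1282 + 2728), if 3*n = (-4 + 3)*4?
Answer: -40100/3 ≈ -13367.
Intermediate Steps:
n = -4/3 (n = ((-4 + 3)*4)/3 = (-1*4)/3 = (⅓)*(-4) = -4/3 ≈ -1.3333)
l(U, M) = -4/3
(l(-65, 53) - 2*(-20 + 21))*(1282 + 2728) = (-4/3 - 2*(-20 + 21))*(1282 + 2728) = (-4/3 - 2*1)*4010 = (-4/3 - 2)*4010 = -10/3*4010 = -40100/3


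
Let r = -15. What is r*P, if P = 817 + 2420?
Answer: -48555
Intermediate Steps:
P = 3237
r*P = -15*3237 = -48555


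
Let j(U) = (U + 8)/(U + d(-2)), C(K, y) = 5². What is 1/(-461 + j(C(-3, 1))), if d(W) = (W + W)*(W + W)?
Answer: -41/18868 ≈ -0.0021730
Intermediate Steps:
d(W) = 4*W² (d(W) = (2*W)*(2*W) = 4*W²)
C(K, y) = 25
j(U) = (8 + U)/(16 + U) (j(U) = (U + 8)/(U + 4*(-2)²) = (8 + U)/(U + 4*4) = (8 + U)/(U + 16) = (8 + U)/(16 + U))
1/(-461 + j(C(-3, 1))) = 1/(-461 + (8 + 25)/(16 + 25)) = 1/(-461 + 33/41) = 1/(-18868/41) = -41/18868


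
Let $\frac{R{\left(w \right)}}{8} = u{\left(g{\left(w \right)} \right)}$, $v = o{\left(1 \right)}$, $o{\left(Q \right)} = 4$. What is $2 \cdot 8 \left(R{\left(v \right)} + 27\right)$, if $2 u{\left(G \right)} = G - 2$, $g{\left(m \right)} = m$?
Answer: $560$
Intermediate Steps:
$u{\left(G \right)} = -1 + \frac{G}{2}$ ($u{\left(G \right)} = \frac{G - 2}{2} = \frac{-2 + G}{2} = -1 + \frac{G}{2}$)
$v = 4$
$R{\left(w \right)} = -8 + 4 w$ ($R{\left(w \right)} = 8 \left(-1 + \frac{w}{2}\right) = -8 + 4 w$)
$2 \cdot 8 \left(R{\left(v \right)} + 27\right) = 2 \cdot 8 \left(\left(-8 + 4 \cdot 4\right) + 27\right) = 16 \left(\left(-8 + 16\right) + 27\right) = 16 \left(8 + 27\right) = 16 \cdot 35 = 560$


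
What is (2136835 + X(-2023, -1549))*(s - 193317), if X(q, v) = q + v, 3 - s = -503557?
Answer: 661829912909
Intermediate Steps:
s = 503560 (s = 3 - 1*(-503557) = 3 + 503557 = 503560)
(2136835 + X(-2023, -1549))*(s - 193317) = (2136835 + (-2023 - 1549))*(503560 - 193317) = (2136835 - 3572)*310243 = 2133263*310243 = 661829912909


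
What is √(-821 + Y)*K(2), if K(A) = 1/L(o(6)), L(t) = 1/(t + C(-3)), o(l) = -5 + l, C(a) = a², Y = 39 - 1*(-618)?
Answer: 20*I*√41 ≈ 128.06*I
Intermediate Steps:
Y = 657 (Y = 39 + 618 = 657)
L(t) = 1/(9 + t) (L(t) = 1/(t + (-3)²) = 1/(t + 9) = 1/(9 + t))
K(A) = 10 (K(A) = 1/(1/(9 + (-5 + 6))) = 1/(1/(9 + 1)) = 1/(1/10) = 1/(⅒) = 10)
√(-821 + Y)*K(2) = √(-821 + 657)*10 = √(-164)*10 = (2*I*√41)*10 = 20*I*√41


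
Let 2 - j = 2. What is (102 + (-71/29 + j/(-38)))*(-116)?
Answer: -11548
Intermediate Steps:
j = 0 (j = 2 - 1*2 = 2 - 2 = 0)
(102 + (-71/29 + j/(-38)))*(-116) = (102 + (-71/29 + 0/(-38)))*(-116) = (102 + (-71*1/29 + 0*(-1/38)))*(-116) = (102 + (-71/29 + 0))*(-116) = (102 - 71/29)*(-116) = (2887/29)*(-116) = -11548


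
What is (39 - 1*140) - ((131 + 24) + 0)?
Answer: -256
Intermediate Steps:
(39 - 1*140) - ((131 + 24) + 0) = (39 - 140) - (155 + 0) = -101 - 1*155 = -101 - 155 = -256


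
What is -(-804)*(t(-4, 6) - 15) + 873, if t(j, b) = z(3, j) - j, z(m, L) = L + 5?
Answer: -7167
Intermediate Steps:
z(m, L) = 5 + L
t(j, b) = 5 (t(j, b) = (5 + j) - j = 5)
-(-804)*(t(-4, 6) - 15) + 873 = -(-804)*(5 - 15) + 873 = -(-804)*(-10) + 873 = -67*120 + 873 = -8040 + 873 = -7167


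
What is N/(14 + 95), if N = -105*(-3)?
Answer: 315/109 ≈ 2.8899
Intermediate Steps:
N = 315
N/(14 + 95) = 315/(14 + 95) = 315/109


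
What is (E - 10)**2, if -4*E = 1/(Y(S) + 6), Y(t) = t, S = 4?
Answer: 160801/1600 ≈ 100.50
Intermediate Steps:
E = -1/40 (E = -1/(4*(4 + 6)) = -1/4/10 = -1/4*1/10 = -1/40 ≈ -0.025000)
(E - 10)**2 = (-1/40 - 10)**2 = (-401/40)**2 = 160801/1600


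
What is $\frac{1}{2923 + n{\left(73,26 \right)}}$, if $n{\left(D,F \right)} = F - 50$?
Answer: $\frac{1}{2899} \approx 0.00034495$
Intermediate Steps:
$n{\left(D,F \right)} = -50 + F$
$\frac{1}{2923 + n{\left(73,26 \right)}} = \frac{1}{2923 + \left(-50 + 26\right)} = \frac{1}{2923 - 24} = \frac{1}{2899}$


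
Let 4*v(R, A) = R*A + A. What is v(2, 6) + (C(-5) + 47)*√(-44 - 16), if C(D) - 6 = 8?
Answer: 9/2 + 122*I*√15 ≈ 4.5 + 472.5*I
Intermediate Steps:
v(R, A) = A/4 + A*R/4 (v(R, A) = (R*A + A)/4 = (A*R + A)/4 = (A + A*R)/4 = A/4 + A*R/4)
C(D) = 14 (C(D) = 6 + 8 = 14)
v(2, 6) + (C(-5) + 47)*√(-44 - 16) = (¼)*6*(1 + 2) + (14 + 47)*√(-44 - 16) = (¼)*6*3 + 61*√(-60) = 9/2 + 61*(2*I*√15) = 9/2 + 122*I*√15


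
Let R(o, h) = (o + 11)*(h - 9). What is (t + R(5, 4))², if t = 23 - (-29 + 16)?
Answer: 1936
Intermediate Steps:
R(o, h) = (-9 + h)*(11 + o) (R(o, h) = (11 + o)*(-9 + h) = (-9 + h)*(11 + o))
t = 36 (t = 23 - 1*(-13) = 23 + 13 = 36)
(t + R(5, 4))² = (36 + (-99 - 9*5 + 11*4 + 4*5))² = (36 + (-99 - 45 + 44 + 20))² = (36 - 80)² = (-44)² = 1936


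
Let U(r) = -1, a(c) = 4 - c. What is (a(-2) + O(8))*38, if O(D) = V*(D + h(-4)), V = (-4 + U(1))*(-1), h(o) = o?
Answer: 988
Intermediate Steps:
V = 5 (V = (-4 - 1)*(-1) = -5*(-1) = 5)
O(D) = -20 + 5*D (O(D) = 5*(D - 4) = 5*(-4 + D) = -20 + 5*D)
(a(-2) + O(8))*38 = ((4 - 1*(-2)) + (-20 + 5*8))*38 = ((4 + 2) + (-20 + 40))*38 = (6 + 20)*38 = 26*38 = 988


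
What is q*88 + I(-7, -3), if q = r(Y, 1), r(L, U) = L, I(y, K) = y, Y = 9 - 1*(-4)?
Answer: 1137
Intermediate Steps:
Y = 13 (Y = 9 + 4 = 13)
q = 13
q*88 + I(-7, -3) = 13*88 - 7 = 1144 - 7 = 1137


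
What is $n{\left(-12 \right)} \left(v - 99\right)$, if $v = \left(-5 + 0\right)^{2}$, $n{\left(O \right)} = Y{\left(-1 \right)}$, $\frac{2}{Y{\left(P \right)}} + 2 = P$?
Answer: $\frac{148}{3} \approx 49.333$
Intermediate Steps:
$Y{\left(P \right)} = \frac{2}{-2 + P}$
$n{\left(O \right)} = - \frac{2}{3}$ ($n{\left(O \right)} = \frac{2}{-2 - 1} = \frac{2}{-3} = 2 \left(- \frac{1}{3}\right) = - \frac{2}{3}$)
$v = 25$ ($v = \left(-5\right)^{2} = 25$)
$n{\left(-12 \right)} \left(v - 99\right) = - \frac{2 \left(25 - 99\right)}{3} = \left(- \frac{2}{3}\right) \left(-74\right) = \frac{148}{3}$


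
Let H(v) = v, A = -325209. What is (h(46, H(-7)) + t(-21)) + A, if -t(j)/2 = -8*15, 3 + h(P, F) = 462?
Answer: -324510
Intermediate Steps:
h(P, F) = 459 (h(P, F) = -3 + 462 = 459)
t(j) = 240 (t(j) = -(-16)*15 = -2*(-120) = 240)
(h(46, H(-7)) + t(-21)) + A = (459 + 240) - 325209 = 699 - 325209 = -324510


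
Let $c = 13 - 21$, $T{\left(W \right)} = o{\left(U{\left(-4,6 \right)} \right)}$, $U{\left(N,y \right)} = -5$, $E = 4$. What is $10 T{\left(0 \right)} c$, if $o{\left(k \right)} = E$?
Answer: $-320$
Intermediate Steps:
$o{\left(k \right)} = 4$
$T{\left(W \right)} = 4$
$c = -8$ ($c = 13 - 21 = -8$)
$10 T{\left(0 \right)} c = 10 \cdot 4 \left(-8\right) = 40 \left(-8\right) = -320$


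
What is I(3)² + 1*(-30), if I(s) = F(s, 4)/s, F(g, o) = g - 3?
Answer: -30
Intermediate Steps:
F(g, o) = -3 + g
I(s) = (-3 + s)/s
I(3)² + 1*(-30) = ((-3 + 3)/3)² + 1*(-30) = ((⅓)*0)² - 30 = 0² - 30 = 0 - 30 = -30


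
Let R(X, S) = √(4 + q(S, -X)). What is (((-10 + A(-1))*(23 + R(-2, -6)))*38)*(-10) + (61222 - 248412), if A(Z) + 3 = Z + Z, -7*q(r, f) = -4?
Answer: -56090 + 22800*√14/7 ≈ -43903.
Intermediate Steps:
q(r, f) = 4/7 (q(r, f) = -⅐*(-4) = 4/7)
R(X, S) = 4*√14/7 (R(X, S) = √(4 + 4/7) = √(32/7) = 4*√14/7)
A(Z) = -3 + 2*Z (A(Z) = -3 + (Z + Z) = -3 + 2*Z)
(((-10 + A(-1))*(23 + R(-2, -6)))*38)*(-10) + (61222 - 248412) = (((-10 + (-3 + 2*(-1)))*(23 + 4*√14/7))*38)*(-10) + (61222 - 248412) = (((-10 + (-3 - 2))*(23 + 4*√14/7))*38)*(-10) - 187190 = (((-10 - 5)*(23 + 4*√14/7))*38)*(-10) - 187190 = (-15*(23 + 4*√14/7)*38)*(-10) - 187190 = ((-345 - 60*√14/7)*38)*(-10) - 187190 = (-13110 - 2280*√14/7)*(-10) - 187190 = (131100 + 22800*√14/7) - 187190 = -56090 + 22800*√14/7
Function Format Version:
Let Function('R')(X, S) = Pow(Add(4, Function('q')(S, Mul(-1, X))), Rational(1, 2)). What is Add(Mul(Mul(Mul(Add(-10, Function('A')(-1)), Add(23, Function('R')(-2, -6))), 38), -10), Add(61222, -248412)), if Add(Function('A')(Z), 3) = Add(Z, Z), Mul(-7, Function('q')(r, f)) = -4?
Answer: Add(-56090, Mul(Rational(22800, 7), Pow(14, Rational(1, 2)))) ≈ -43903.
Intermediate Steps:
Function('q')(r, f) = Rational(4, 7) (Function('q')(r, f) = Mul(Rational(-1, 7), -4) = Rational(4, 7))
Function('R')(X, S) = Mul(Rational(4, 7), Pow(14, Rational(1, 2))) (Function('R')(X, S) = Pow(Add(4, Rational(4, 7)), Rational(1, 2)) = Pow(Rational(32, 7), Rational(1, 2)) = Mul(Rational(4, 7), Pow(14, Rational(1, 2))))
Function('A')(Z) = Add(-3, Mul(2, Z)) (Function('A')(Z) = Add(-3, Add(Z, Z)) = Add(-3, Mul(2, Z)))
Add(Mul(Mul(Mul(Add(-10, Function('A')(-1)), Add(23, Function('R')(-2, -6))), 38), -10), Add(61222, -248412)) = Add(Mul(Mul(Mul(Add(-10, Add(-3, Mul(2, -1))), Add(23, Mul(Rational(4, 7), Pow(14, Rational(1, 2))))), 38), -10), Add(61222, -248412)) = Add(Mul(Mul(Mul(Add(-10, Add(-3, -2)), Add(23, Mul(Rational(4, 7), Pow(14, Rational(1, 2))))), 38), -10), -187190) = Add(Mul(Mul(Mul(Add(-10, -5), Add(23, Mul(Rational(4, 7), Pow(14, Rational(1, 2))))), 38), -10), -187190) = Add(Mul(Mul(Mul(-15, Add(23, Mul(Rational(4, 7), Pow(14, Rational(1, 2))))), 38), -10), -187190) = Add(Mul(Mul(Add(-345, Mul(Rational(-60, 7), Pow(14, Rational(1, 2)))), 38), -10), -187190) = Add(Mul(Add(-13110, Mul(Rational(-2280, 7), Pow(14, Rational(1, 2)))), -10), -187190) = Add(Add(131100, Mul(Rational(22800, 7), Pow(14, Rational(1, 2)))), -187190) = Add(-56090, Mul(Rational(22800, 7), Pow(14, Rational(1, 2))))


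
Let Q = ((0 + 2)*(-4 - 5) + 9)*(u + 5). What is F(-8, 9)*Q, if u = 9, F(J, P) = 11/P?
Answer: -154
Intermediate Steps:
Q = -126 (Q = ((0 + 2)*(-4 - 5) + 9)*(9 + 5) = (2*(-9) + 9)*14 = (-18 + 9)*14 = -9*14 = -126)
F(-8, 9)*Q = (11/9)*(-126) = -154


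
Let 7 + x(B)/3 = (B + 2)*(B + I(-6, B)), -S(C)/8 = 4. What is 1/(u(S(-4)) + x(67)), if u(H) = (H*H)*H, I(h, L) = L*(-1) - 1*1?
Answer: -1/32996 ≈ -3.0307e-5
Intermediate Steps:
S(C) = -32 (S(C) = -8*4 = -32)
I(h, L) = -1 - L (I(h, L) = -L - 1 = -1 - L)
u(H) = H**3 (u(H) = H**2*H = H**3)
x(B) = -27 - 3*B (x(B) = -21 + 3*((B + 2)*(B + (-1 - B))) = -21 + 3*((2 + B)*(-1)) = -21 + 3*(-2 - B) = -21 + (-6 - 3*B) = -27 - 3*B)
1/(u(S(-4)) + x(67)) = 1/((-32)**3 + (-27 - 3*67)) = 1/(-32768 + (-27 - 201)) = 1/(-32768 - 228) = 1/(-32996) = -1/32996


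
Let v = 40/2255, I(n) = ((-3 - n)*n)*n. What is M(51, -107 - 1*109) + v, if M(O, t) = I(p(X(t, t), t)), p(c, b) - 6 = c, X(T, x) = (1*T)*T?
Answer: -45824159793133252/451 ≈ -1.0161e+14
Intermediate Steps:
X(T, x) = T² (X(T, x) = T*T = T²)
p(c, b) = 6 + c
I(n) = n²*(-3 - n) (I(n) = (n*(-3 - n))*n = n²*(-3 - n))
M(O, t) = (6 + t²)²*(-9 - t²) (M(O, t) = (6 + t²)²*(-3 - (6 + t²)) = (6 + t²)²*(-3 + (-6 - t²)) = (6 + t²)²*(-9 - t²))
v = 8/451 (v = 40*(1/2255) = 8/451 ≈ 0.017738)
M(51, -107 - 1*109) + v = (6 + (-107 - 1*109)²)²*(-9 - (-107 - 1*109)²) + 8/451 = (6 + (-107 - 109)²)²*(-9 - (-107 - 109)²) + 8/451 = (6 + (-216)²)²*(-9 - 1*(-216)²) + 8/451 = (6 + 46656)²*(-9 - 1*46656) + 8/451 = 46662²*(-9 - 46656) + 8/451 = 2177342244*(-46665) + 8/451 = -101605675816260 + 8/451 = -45824159793133252/451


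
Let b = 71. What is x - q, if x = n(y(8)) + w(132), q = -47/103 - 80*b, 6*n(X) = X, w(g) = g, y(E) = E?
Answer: 1796461/309 ≈ 5813.8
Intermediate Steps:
n(X) = X/6
q = -585087/103 (q = -47/103 - 80*71 = -47*1/103 - 5680 = -47/103 - 5680 = -585087/103 ≈ -5680.5)
x = 400/3 (x = (1/6)*8 + 132 = 4/3 + 132 = 400/3 ≈ 133.33)
x - q = 400/3 - 1*(-585087/103) = 400/3 + 585087/103 = 1796461/309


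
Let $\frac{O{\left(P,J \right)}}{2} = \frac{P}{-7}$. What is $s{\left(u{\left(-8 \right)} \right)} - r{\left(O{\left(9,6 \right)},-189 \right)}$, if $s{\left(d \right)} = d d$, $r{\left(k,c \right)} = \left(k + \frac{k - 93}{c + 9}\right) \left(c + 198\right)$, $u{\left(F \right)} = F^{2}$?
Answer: $\frac{576011}{140} \approx 4114.4$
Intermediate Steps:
$O{\left(P,J \right)} = - \frac{2 P}{7}$ ($O{\left(P,J \right)} = 2 \frac{P}{-7} = 2 P \left(- \frac{1}{7}\right) = 2 \left(- \frac{P}{7}\right) = - \frac{2 P}{7}$)
$r{\left(k,c \right)} = \left(198 + c\right) \left(k + \frac{-93 + k}{9 + c}\right)$ ($r{\left(k,c \right)} = \left(k + \frac{-93 + k}{9 + c}\right) \left(198 + c\right) = \left(198 + c\right) \left(k + \frac{-93 + k}{9 + c}\right)$)
$s{\left(d \right)} = d^{2}$
$s{\left(u{\left(-8 \right)} \right)} - r{\left(O{\left(9,6 \right)},-189 \right)} = \left(\left(-8\right)^{2}\right)^{2} - \frac{-18414 - -17577 + 1980 \left(\left(- \frac{2}{7}\right) 9\right) + \left(- \frac{2}{7}\right) 9 \left(-189\right)^{2} + 208 \left(-189\right) \left(\left(- \frac{2}{7}\right) 9\right)}{9 - 189} = 64^{2} - \frac{-18414 + 17577 + 1980 \left(- \frac{18}{7}\right) - 91854 + 208 \left(-189\right) \left(- \frac{18}{7}\right)}{-180} = 4096 - - \frac{-18414 + 17577 - \frac{35640}{7} - 91854 + 101088}{180} = 4096 - \left(- \frac{1}{180}\right) \frac{23139}{7} = 4096 - - \frac{2571}{140} = 4096 + \frac{2571}{140} = \frac{576011}{140}$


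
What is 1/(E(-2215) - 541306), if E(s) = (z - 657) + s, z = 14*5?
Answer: -1/544108 ≈ -1.8379e-6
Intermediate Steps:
z = 70
E(s) = -587 + s (E(s) = (70 - 657) + s = -587 + s)
1/(E(-2215) - 541306) = 1/((-587 - 2215) - 541306) = 1/(-2802 - 541306) = 1/(-544108) = -1/544108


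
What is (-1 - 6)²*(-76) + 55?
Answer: -3669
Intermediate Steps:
(-1 - 6)²*(-76) + 55 = (-7)²*(-76) + 55 = 49*(-76) + 55 = -3724 + 55 = -3669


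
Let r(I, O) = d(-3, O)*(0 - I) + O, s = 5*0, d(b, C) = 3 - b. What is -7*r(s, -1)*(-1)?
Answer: -7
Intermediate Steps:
s = 0
r(I, O) = O - 6*I (r(I, O) = (3 - 1*(-3))*(0 - I) + O = (3 + 3)*(-I) + O = 6*(-I) + O = -6*I + O = O - 6*I)
-7*r(s, -1)*(-1) = -7*(-1 - 6*0)*(-1) = -7*(-1 + 0)*(-1) = -7*(-1)*(-1) = 7*(-1) = -7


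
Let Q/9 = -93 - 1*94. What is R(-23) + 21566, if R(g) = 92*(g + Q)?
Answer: -135386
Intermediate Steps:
Q = -1683 (Q = 9*(-93 - 1*94) = 9*(-93 - 94) = 9*(-187) = -1683)
R(g) = -154836 + 92*g (R(g) = 92*(g - 1683) = 92*(-1683 + g) = -154836 + 92*g)
R(-23) + 21566 = (-154836 + 92*(-23)) + 21566 = (-154836 - 2116) + 21566 = -156952 + 21566 = -135386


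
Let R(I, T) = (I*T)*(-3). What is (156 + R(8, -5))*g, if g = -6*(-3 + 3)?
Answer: 0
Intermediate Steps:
R(I, T) = -3*I*T
g = 0 (g = -6*0 = 0)
(156 + R(8, -5))*g = (156 - 3*8*(-5))*0 = (156 + 120)*0 = 276*0 = 0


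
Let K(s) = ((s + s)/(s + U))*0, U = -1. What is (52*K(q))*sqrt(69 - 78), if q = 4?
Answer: 0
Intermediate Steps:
K(s) = 0 (K(s) = ((s + s)/(s - 1))*0 = ((2*s)/(-1 + s))*0 = (2*s/(-1 + s))*0 = 0)
(52*K(q))*sqrt(69 - 78) = (52*0)*sqrt(69 - 78) = 0*sqrt(-9) = 0*(3*I) = 0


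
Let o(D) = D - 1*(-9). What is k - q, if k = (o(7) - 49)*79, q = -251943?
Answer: 249336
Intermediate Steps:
o(D) = 9 + D (o(D) = D + 9 = 9 + D)
k = -2607 (k = ((9 + 7) - 49)*79 = (16 - 49)*79 = -33*79 = -2607)
k - q = -2607 - 1*(-251943) = -2607 + 251943 = 249336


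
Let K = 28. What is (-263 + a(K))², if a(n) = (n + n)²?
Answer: 8254129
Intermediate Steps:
a(n) = 4*n² (a(n) = (2*n)² = 4*n²)
(-263 + a(K))² = (-263 + 4*28²)² = (-263 + 4*784)² = (-263 + 3136)² = 2873² = 8254129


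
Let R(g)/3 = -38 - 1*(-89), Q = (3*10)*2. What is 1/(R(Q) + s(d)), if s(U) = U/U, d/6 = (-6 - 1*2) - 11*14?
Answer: 1/154 ≈ 0.0064935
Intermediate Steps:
d = -972 (d = 6*((-6 - 1*2) - 11*14) = 6*((-6 - 2) - 154) = 6*(-8 - 154) = 6*(-162) = -972)
Q = 60 (Q = 30*2 = 60)
s(U) = 1
R(g) = 153 (R(g) = 3*(-38 - 1*(-89)) = 3*(-38 + 89) = 3*51 = 153)
1/(R(Q) + s(d)) = 1/(153 + 1) = 1/154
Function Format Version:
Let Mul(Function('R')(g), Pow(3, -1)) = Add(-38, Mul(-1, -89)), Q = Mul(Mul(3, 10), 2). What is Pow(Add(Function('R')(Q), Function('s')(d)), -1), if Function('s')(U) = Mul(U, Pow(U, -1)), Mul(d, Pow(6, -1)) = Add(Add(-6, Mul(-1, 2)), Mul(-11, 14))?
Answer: Rational(1, 154) ≈ 0.0064935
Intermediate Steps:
d = -972 (d = Mul(6, Add(Add(-6, Mul(-1, 2)), Mul(-11, 14))) = Mul(6, Add(Add(-6, -2), -154)) = Mul(6, Add(-8, -154)) = Mul(6, -162) = -972)
Q = 60 (Q = Mul(30, 2) = 60)
Function('s')(U) = 1
Function('R')(g) = 153 (Function('R')(g) = Mul(3, Add(-38, Mul(-1, -89))) = Mul(3, Add(-38, 89)) = Mul(3, 51) = 153)
Pow(Add(Function('R')(Q), Function('s')(d)), -1) = Pow(Add(153, 1), -1) = Pow(154, -1) = Rational(1, 154)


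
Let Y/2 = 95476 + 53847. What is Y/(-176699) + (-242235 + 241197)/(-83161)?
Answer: -24652286444/14694465539 ≈ -1.6777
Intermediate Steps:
Y = 298646 (Y = 2*(95476 + 53847) = 2*149323 = 298646)
Y/(-176699) + (-242235 + 241197)/(-83161) = 298646/(-176699) + (-242235 + 241197)/(-83161) = 298646*(-1/176699) - 1038*(-1/83161) = -298646/176699 + 1038/83161 = -24652286444/14694465539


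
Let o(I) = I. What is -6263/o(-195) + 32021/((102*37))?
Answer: 3320073/81770 ≈ 40.603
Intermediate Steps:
-6263/o(-195) + 32021/((102*37)) = -6263/(-195) + 32021/((102*37)) = -6263*(-1/195) + 32021/3774 = 6263/195 + 32021*(1/3774) = 6263/195 + 32021/3774 = 3320073/81770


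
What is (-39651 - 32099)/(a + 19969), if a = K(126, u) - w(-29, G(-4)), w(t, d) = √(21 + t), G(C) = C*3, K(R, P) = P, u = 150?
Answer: -1443538250/404774169 - 143500*I*√2/404774169 ≈ -3.5663 - 0.00050137*I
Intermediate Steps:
G(C) = 3*C
a = 150 - 2*I*√2 (a = 150 - √(21 - 29) = 150 - √(-8) = 150 - 2*I*√2 ≈ 150.0 - 2.8284*I)
(-39651 - 32099)/(a + 19969) = (-39651 - 32099)/((150 - 2*I*√2) + 19969) = -71750/(20119 - 2*I*√2)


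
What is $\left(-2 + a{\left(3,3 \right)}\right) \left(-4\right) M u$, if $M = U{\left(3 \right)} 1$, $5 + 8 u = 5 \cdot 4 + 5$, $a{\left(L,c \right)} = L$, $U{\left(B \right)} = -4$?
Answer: $40$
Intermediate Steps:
$u = \frac{5}{2}$ ($u = - \frac{5}{8} + \frac{5 \cdot 4 + 5}{8} = - \frac{5}{8} + \frac{20 + 5}{8} = - \frac{5}{8} + \frac{1}{8} \cdot 25 = - \frac{5}{8} + \frac{25}{8} = \frac{5}{2} \approx 2.5$)
$M = -4$ ($M = \left(-4\right) 1 = -4$)
$\left(-2 + a{\left(3,3 \right)}\right) \left(-4\right) M u = \left(-2 + 3\right) \left(-4\right) \left(\left(-4\right) \frac{5}{2}\right) = 1 \left(-4\right) \left(-10\right) = \left(-4\right) \left(-10\right) = 40$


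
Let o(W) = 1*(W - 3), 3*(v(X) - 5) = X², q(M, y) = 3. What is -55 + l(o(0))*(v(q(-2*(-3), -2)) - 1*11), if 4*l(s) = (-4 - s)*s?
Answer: -229/4 ≈ -57.250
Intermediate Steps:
v(X) = 5 + X²/3
o(W) = -3 + W (o(W) = 1*(-3 + W) = -3 + W)
l(s) = s*(-4 - s)/4 (l(s) = ((-4 - s)*s)/4 = (s*(-4 - s))/4 = s*(-4 - s)/4)
-55 + l(o(0))*(v(q(-2*(-3), -2)) - 1*11) = -55 + (-(-3 + 0)*(4 + (-3 + 0))/4)*((5 + (⅓)*3²) - 1*11) = -55 + (-¼*(-3)*(4 - 3))*((5 + (⅓)*9) - 11) = -55 + (-¼*(-3)*1)*((5 + 3) - 11) = -55 + 3*(8 - 11)/4 = -55 + (¾)*(-3) = -55 - 9/4 = -229/4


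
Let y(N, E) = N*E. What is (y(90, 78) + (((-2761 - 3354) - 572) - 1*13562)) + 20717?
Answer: 7488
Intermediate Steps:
y(N, E) = E*N
(y(90, 78) + (((-2761 - 3354) - 572) - 1*13562)) + 20717 = (78*90 + (((-2761 - 3354) - 572) - 1*13562)) + 20717 = (7020 + ((-6115 - 572) - 13562)) + 20717 = (7020 + (-6687 - 13562)) + 20717 = (7020 - 20249) + 20717 = -13229 + 20717 = 7488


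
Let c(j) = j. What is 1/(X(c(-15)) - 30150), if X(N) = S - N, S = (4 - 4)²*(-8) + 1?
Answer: -1/30134 ≈ -3.3185e-5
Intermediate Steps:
S = 1 (S = 0²*(-8) + 1 = 0*(-8) + 1 = 0 + 1 = 1)
X(N) = 1 - N
1/(X(c(-15)) - 30150) = 1/((1 - 1*(-15)) - 30150) = 1/((1 + 15) - 30150) = 1/(16 - 30150) = 1/(-30134) = -1/30134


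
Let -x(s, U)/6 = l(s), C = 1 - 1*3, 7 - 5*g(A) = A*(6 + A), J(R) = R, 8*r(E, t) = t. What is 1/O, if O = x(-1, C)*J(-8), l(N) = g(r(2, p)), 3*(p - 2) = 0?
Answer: 5/261 ≈ 0.019157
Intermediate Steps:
p = 2 (p = 2 + (⅓)*0 = 2 + 0 = 2)
r(E, t) = t/8
g(A) = 7/5 - A*(6 + A)/5
l(N) = 87/80 (l(N) = 7/5 - 3*2/20 - ((⅛)*2)²/5 = 7/5 - 6/5*¼ - (¼)²/5 = 7/5 - 3/10 - ⅕*1/16 = 7/5 - 3/10 - 1/80 = 87/80)
C = -2 (C = 1 - 3 = -2)
x(s, U) = -261/40 (x(s, U) = -6*87/80 = -261/40)
O = 261/5 (O = -261/40*(-8) = 261/5 ≈ 52.200)
1/O = 1/(261/5) = 5/261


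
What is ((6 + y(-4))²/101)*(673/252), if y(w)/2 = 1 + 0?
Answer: 10768/6363 ≈ 1.6923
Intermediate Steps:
y(w) = 2 (y(w) = 2*(1 + 0) = 2*1 = 2)
((6 + y(-4))²/101)*(673/252) = ((6 + 2)²/101)*(673/252) = (8²*(1/101))*(673*(1/252)) = (64*(1/101))*(673/252) = (64/101)*(673/252) = 10768/6363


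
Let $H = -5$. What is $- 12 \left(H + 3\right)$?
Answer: $24$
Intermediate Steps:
$- 12 \left(H + 3\right) = - 12 \left(-5 + 3\right) = \left(-12\right) \left(-2\right) = 24$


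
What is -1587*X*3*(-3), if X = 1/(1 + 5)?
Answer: 4761/2 ≈ 2380.5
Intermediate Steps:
X = ⅙ (X = 1/6 = ⅙ ≈ 0.16667)
-1587*X*3*(-3) = -1587*(⅙)*3*(-3) = -1587*(-3)/2 = -1587*(-3/2) = 4761/2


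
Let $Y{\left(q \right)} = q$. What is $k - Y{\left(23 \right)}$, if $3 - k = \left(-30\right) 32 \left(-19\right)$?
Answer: $-18260$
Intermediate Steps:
$k = -18237$ ($k = 3 - \left(-30\right) 32 \left(-19\right) = 3 - \left(-960\right) \left(-19\right) = 3 - 18240 = -18237$)
$k - Y{\left(23 \right)} = -18237 - 23 = -18260$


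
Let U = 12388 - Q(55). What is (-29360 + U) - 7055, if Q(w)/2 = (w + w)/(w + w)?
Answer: -24029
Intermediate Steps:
Q(w) = 2 (Q(w) = 2*((w + w)/(w + w)) = 2*((2*w)/((2*w))) = 2*((2*w)*(1/(2*w))) = 2*1 = 2)
U = 12386 (U = 12388 - 1*2 = 12388 - 2 = 12386)
(-29360 + U) - 7055 = (-29360 + 12386) - 7055 = -16974 - 7055 = -24029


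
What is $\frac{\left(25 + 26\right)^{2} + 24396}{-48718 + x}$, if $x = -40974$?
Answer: $- \frac{26997}{89692} \approx -0.301$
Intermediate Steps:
$\frac{\left(25 + 26\right)^{2} + 24396}{-48718 + x} = \frac{\left(25 + 26\right)^{2} + 24396}{-48718 - 40974} = \frac{51^{2} + 24396}{-89692} = \left(2601 + 24396\right) \left(- \frac{1}{89692}\right) = 26997 \left(- \frac{1}{89692}\right) = - \frac{26997}{89692}$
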